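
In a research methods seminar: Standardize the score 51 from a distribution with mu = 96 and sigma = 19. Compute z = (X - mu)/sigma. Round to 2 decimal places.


z = (X - mu) / sigma
= (51 - 96) / 19
= -45 / 19
= -2.37


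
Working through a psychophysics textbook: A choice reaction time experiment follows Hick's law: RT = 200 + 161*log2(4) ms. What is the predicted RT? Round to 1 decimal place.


RT = 200 + 161 * log2(4)
log2(4) = 2.0
RT = 200 + 161 * 2.0
= 200 + 322.0
= 522.0 ms


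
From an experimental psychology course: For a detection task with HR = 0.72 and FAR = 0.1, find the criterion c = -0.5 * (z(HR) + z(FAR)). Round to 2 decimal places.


c = -0.5 * (z(HR) + z(FAR))
z(0.72) = 0.5828
z(0.1) = -1.2816
c = -0.5 * (0.5828 + -1.2816)
= -0.5 * -0.6988
= 0.35


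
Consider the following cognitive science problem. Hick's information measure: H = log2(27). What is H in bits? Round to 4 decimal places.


H = log2(n)
H = log2(27)
= 4.7549


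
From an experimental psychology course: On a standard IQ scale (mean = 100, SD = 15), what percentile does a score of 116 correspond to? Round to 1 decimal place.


z = (IQ - mean) / SD
z = (116 - 100) / 15 = 1.0667
Percentile = Phi(1.0667) * 100
Phi(1.0667) = 0.856946
= 85.7


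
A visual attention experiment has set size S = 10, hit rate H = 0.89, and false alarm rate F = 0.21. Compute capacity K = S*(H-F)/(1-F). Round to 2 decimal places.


K = S * (H - F) / (1 - F)
H - F = 0.68
1 - F = 0.79
K = 10 * 0.68 / 0.79
= 8.61


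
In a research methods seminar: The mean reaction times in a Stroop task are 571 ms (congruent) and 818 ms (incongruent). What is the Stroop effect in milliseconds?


Stroop effect = RT(incongruent) - RT(congruent)
= 818 - 571
= 247 ms


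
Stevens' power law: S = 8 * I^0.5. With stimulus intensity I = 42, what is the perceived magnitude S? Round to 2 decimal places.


S = 8 * 42^0.5
42^0.5 = 6.4807
S = 8 * 6.4807
= 51.85


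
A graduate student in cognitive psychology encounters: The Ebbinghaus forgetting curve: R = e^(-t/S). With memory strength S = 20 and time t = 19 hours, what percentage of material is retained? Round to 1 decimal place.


R = e^(-t/S)
-t/S = -19/20 = -0.95
R = e^(-0.95) = 0.386741
Percentage = 0.386741 * 100
= 38.7


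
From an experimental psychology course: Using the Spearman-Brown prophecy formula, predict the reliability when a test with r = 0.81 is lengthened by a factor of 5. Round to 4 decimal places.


r_new = n*r / (1 + (n-1)*r)
Numerator = 5 * 0.81 = 4.05
Denominator = 1 + 4 * 0.81 = 4.24
r_new = 4.05 / 4.24
= 0.9552


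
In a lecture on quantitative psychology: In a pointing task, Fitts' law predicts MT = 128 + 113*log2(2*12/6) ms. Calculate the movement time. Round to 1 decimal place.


MT = 128 + 113 * log2(2*12/6)
2D/W = 4.0
log2(4.0) = 2.0
MT = 128 + 113 * 2.0
= 354.0 ms


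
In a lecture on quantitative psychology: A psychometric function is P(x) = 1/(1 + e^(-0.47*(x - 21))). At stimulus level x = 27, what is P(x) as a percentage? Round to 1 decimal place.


P(x) = 1/(1 + e^(-0.47*(27 - 21)))
Exponent = -0.47 * 6 = -2.82
e^(-2.82) = 0.059606
P = 1/(1 + 0.059606) = 0.943747
Percentage = 94.4


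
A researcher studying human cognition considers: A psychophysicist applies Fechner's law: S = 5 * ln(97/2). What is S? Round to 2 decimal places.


S = 5 * ln(97/2)
I/I0 = 48.5
ln(48.5) = 3.8816
S = 5 * 3.8816
= 19.41


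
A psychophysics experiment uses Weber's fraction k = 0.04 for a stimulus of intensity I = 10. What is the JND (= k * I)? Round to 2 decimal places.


JND = k * I
JND = 0.04 * 10
= 0.40


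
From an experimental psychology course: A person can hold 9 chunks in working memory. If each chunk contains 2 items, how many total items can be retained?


Total items = chunks * items_per_chunk
= 9 * 2
= 18


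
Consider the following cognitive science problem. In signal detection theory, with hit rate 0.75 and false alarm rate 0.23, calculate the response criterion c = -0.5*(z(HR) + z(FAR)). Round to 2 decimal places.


c = -0.5 * (z(HR) + z(FAR))
z(0.75) = 0.6745
z(0.23) = -0.7388
c = -0.5 * (0.6745 + -0.7388)
= -0.5 * -0.0643
= 0.03


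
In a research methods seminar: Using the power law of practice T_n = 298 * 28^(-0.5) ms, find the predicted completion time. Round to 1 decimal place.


T_n = 298 * 28^(-0.5)
28^(-0.5) = 0.188982
T_n = 298 * 0.188982
= 56.3 ms


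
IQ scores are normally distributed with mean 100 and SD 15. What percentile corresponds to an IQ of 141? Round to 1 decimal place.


z = (IQ - mean) / SD
z = (141 - 100) / 15 = 2.7333
Percentile = Phi(2.7333) * 100
Phi(2.7333) = 0.996865
= 99.7


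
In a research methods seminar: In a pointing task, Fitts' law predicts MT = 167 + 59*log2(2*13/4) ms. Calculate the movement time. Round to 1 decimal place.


MT = 167 + 59 * log2(2*13/4)
2D/W = 6.5
log2(6.5) = 2.7004
MT = 167 + 59 * 2.7004
= 326.3 ms


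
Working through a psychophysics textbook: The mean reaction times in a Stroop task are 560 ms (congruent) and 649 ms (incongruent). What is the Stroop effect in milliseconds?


Stroop effect = RT(incongruent) - RT(congruent)
= 649 - 560
= 89 ms


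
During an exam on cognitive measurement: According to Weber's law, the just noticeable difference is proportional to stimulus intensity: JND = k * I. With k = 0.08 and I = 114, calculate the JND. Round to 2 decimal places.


JND = k * I
JND = 0.08 * 114
= 9.12


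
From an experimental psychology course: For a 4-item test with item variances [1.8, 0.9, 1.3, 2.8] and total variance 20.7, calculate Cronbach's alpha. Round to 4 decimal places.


alpha = (k/(k-1)) * (1 - sum(s_i^2)/s_total^2)
sum(item variances) = 6.8
k/(k-1) = 4/3 = 1.333333
1 - 6.8/20.7 = 1 - 0.328502 = 0.671498
alpha = 1.333333 * 0.671498
= 0.8953


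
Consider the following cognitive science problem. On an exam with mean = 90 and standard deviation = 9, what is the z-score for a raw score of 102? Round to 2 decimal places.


z = (X - mu) / sigma
= (102 - 90) / 9
= 12 / 9
= 1.33


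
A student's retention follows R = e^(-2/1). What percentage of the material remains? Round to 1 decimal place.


R = e^(-t/S)
-t/S = -2/1 = -2.0
R = e^(-2.0) = 0.135335
Percentage = 0.135335 * 100
= 13.5


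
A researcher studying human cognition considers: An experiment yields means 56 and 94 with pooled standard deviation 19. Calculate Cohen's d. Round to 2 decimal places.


Cohen's d = (M1 - M2) / S_pooled
= (56 - 94) / 19
= -38 / 19
= -2.00


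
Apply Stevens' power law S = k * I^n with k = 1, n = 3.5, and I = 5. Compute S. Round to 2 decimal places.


S = 1 * 5^3.5
5^3.5 = 279.5085
S = 1 * 279.5085
= 279.51


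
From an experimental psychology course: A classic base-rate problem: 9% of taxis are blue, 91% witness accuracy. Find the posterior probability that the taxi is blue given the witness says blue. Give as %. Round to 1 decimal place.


P(blue | says blue) = P(says blue | blue)*P(blue) / [P(says blue | blue)*P(blue) + P(says blue | not blue)*P(not blue)]
Numerator = 0.91 * 0.09 = 0.0819
False identification = 0.09 * 0.91 = 0.0819
P = 0.0819 / (0.0819 + 0.0819)
= 0.0819 / 0.1638
As percentage = 50.0


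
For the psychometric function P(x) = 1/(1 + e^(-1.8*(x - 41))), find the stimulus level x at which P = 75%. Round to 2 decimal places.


At P = 0.75: 0.75 = 1/(1 + e^(-k*(x-x0)))
Solving: e^(-k*(x-x0)) = 1/3
x = x0 + ln(3)/k
ln(3) = 1.0986
x = 41 + 1.0986/1.8
= 41 + 0.6103
= 41.61


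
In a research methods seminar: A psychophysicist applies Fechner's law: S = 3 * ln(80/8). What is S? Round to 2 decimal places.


S = 3 * ln(80/8)
I/I0 = 10.0
ln(10.0) = 2.3026
S = 3 * 2.3026
= 6.91


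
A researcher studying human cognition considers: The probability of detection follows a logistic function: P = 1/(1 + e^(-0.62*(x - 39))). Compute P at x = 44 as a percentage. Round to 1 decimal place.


P(x) = 1/(1 + e^(-0.62*(44 - 39)))
Exponent = -0.62 * 5 = -3.1
e^(-3.1) = 0.045049
P = 1/(1 + 0.045049) = 0.956893
Percentage = 95.7


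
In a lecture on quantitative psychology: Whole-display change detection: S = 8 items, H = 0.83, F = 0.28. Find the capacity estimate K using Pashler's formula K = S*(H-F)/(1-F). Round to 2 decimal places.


K = S * (H - F) / (1 - F)
H - F = 0.55
1 - F = 0.72
K = 8 * 0.55 / 0.72
= 6.11


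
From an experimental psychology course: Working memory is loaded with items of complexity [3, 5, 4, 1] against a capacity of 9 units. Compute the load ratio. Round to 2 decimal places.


Total complexity = 3 + 5 + 4 + 1 = 13
Load = total / capacity = 13 / 9
= 1.44


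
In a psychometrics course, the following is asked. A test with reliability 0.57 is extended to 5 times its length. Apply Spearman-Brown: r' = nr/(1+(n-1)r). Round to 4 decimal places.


r_new = n*r / (1 + (n-1)*r)
Numerator = 5 * 0.57 = 2.85
Denominator = 1 + 4 * 0.57 = 3.28
r_new = 2.85 / 3.28
= 0.8689


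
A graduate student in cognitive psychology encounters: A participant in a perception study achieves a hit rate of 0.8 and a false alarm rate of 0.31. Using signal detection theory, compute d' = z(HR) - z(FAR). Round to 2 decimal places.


d' = z(HR) - z(FAR)
z(0.8) = 0.8416
z(0.31) = -0.4959
d' = 0.8416 - -0.4959
= 1.34


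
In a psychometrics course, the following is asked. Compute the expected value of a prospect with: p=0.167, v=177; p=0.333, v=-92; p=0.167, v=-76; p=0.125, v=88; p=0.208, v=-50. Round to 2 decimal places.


EU = sum(p_i * v_i)
0.167 * 177 = 29.559
0.333 * -92 = -30.636
0.167 * -76 = -12.692
0.125 * 88 = 11.0
0.208 * -50 = -10.4
EU = 29.559 + -30.636 + -12.692 + 11.0 + -10.4
= -13.17


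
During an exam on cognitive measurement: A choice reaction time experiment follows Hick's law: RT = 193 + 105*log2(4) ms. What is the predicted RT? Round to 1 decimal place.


RT = 193 + 105 * log2(4)
log2(4) = 2.0
RT = 193 + 105 * 2.0
= 193 + 210.0
= 403.0 ms


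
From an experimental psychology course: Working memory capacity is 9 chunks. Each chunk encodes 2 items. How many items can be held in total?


Total items = chunks * items_per_chunk
= 9 * 2
= 18


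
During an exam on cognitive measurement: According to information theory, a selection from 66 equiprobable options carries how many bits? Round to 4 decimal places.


H = log2(n)
H = log2(66)
= 6.0444


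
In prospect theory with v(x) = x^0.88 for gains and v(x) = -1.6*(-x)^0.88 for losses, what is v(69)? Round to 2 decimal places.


Since x = 69 >= 0, use v(x) = x^0.88
69^0.88 = 41.5133
v(69) = 41.51


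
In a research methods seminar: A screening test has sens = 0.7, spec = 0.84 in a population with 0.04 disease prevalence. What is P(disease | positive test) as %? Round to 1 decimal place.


PPV = (sens * prev) / (sens * prev + (1-spec) * (1-prev))
Numerator = 0.7 * 0.04 = 0.028
P(positive and no disease) = (1 - spec) * (1 - prev) = (1 - 0.84) * (1 - 0.04) = 0.1536
Denominator = 0.028 + 0.1536 = 0.1816
PPV = 0.028 / 0.1816 = 0.154185
As percentage = 15.4


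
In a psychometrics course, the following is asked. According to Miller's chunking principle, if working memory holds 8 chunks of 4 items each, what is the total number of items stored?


Total items = chunks * items_per_chunk
= 8 * 4
= 32


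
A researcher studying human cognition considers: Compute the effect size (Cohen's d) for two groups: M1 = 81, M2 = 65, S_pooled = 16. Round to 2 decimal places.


Cohen's d = (M1 - M2) / S_pooled
= (81 - 65) / 16
= 16 / 16
= 1.00


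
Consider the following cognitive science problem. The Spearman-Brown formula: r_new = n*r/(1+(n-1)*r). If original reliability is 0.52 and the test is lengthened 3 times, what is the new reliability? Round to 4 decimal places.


r_new = n*r / (1 + (n-1)*r)
Numerator = 3 * 0.52 = 1.56
Denominator = 1 + 2 * 0.52 = 2.04
r_new = 1.56 / 2.04
= 0.7647


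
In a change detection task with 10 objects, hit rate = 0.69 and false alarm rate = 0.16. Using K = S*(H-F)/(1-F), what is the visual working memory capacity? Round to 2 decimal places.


K = S * (H - F) / (1 - F)
H - F = 0.53
1 - F = 0.84
K = 10 * 0.53 / 0.84
= 6.31


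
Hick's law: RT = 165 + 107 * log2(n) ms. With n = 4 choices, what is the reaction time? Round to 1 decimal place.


RT = 165 + 107 * log2(4)
log2(4) = 2.0
RT = 165 + 107 * 2.0
= 165 + 214.0
= 379.0 ms


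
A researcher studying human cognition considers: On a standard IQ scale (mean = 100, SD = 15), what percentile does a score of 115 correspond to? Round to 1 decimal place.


z = (IQ - mean) / SD
z = (115 - 100) / 15 = 1.0
Percentile = Phi(1.0) * 100
Phi(1.0) = 0.841345
= 84.1


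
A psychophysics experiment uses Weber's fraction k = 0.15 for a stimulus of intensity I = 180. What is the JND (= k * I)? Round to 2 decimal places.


JND = k * I
JND = 0.15 * 180
= 27.00


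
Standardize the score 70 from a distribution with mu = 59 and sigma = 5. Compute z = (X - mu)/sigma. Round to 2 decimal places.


z = (X - mu) / sigma
= (70 - 59) / 5
= 11 / 5
= 2.20


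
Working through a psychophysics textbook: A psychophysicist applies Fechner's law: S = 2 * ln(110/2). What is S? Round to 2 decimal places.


S = 2 * ln(110/2)
I/I0 = 55.0
ln(55.0) = 4.0073
S = 2 * 4.0073
= 8.01


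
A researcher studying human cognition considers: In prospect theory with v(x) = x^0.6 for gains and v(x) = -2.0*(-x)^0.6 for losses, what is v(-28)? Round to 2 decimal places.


Since x = -28 < 0, use v(x) = -lambda*(-x)^alpha
(-x) = 28
28^0.6 = 7.3841
v(-28) = -2.0 * 7.3841
= -14.77


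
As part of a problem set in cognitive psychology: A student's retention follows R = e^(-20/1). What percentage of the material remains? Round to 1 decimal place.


R = e^(-t/S)
-t/S = -20/1 = -20.0
R = e^(-20.0) = 0.0
Percentage = 0.0 * 100
= 0.0


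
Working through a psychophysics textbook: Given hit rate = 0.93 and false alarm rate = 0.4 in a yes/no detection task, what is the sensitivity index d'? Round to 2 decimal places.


d' = z(HR) - z(FAR)
z(0.93) = 1.4758
z(0.4) = -0.2533
d' = 1.4758 - -0.2533
= 1.73


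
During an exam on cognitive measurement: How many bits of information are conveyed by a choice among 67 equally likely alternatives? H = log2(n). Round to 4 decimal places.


H = log2(n)
H = log2(67)
= 6.0661


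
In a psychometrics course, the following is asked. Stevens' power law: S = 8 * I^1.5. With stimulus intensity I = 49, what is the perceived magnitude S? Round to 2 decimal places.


S = 8 * 49^1.5
49^1.5 = 343.0
S = 8 * 343.0
= 2744.00


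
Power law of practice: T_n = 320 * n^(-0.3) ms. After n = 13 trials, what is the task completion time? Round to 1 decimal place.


T_n = 320 * 13^(-0.3)
13^(-0.3) = 0.463252
T_n = 320 * 0.463252
= 148.2 ms


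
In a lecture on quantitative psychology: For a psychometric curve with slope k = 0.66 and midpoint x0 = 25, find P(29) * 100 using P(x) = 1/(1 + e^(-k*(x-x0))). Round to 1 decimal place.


P(x) = 1/(1 + e^(-0.66*(29 - 25)))
Exponent = -0.66 * 4 = -2.64
e^(-2.64) = 0.071361
P = 1/(1 + 0.071361) = 0.933392
Percentage = 93.3


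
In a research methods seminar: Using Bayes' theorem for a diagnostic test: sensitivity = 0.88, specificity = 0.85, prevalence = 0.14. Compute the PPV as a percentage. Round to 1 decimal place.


PPV = (sens * prev) / (sens * prev + (1-spec) * (1-prev))
Numerator = 0.88 * 0.14 = 0.1232
P(positive and no disease) = (1 - spec) * (1 - prev) = (1 - 0.85) * (1 - 0.14) = 0.129
Denominator = 0.1232 + 0.129 = 0.2522
PPV = 0.1232 / 0.2522 = 0.488501
As percentage = 48.9


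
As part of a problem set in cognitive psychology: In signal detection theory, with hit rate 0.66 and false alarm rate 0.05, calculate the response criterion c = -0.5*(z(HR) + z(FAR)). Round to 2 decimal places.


c = -0.5 * (z(HR) + z(FAR))
z(0.66) = 0.4125
z(0.05) = -1.6449
c = -0.5 * (0.4125 + -1.6449)
= -0.5 * -1.2324
= 0.62


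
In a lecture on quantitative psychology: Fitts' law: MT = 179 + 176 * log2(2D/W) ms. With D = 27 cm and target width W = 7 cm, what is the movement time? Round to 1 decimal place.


MT = 179 + 176 * log2(2*27/7)
2D/W = 7.714286
log2(7.714286) = 2.9475
MT = 179 + 176 * 2.9475
= 697.8 ms


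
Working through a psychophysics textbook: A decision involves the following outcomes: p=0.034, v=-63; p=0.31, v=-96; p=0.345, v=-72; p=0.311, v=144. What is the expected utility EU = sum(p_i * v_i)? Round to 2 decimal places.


EU = sum(p_i * v_i)
0.034 * -63 = -2.142
0.31 * -96 = -29.76
0.345 * -72 = -24.84
0.311 * 144 = 44.784
EU = -2.142 + -29.76 + -24.84 + 44.784
= -11.96


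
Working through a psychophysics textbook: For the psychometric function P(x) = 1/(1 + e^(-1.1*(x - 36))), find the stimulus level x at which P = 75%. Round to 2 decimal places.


At P = 0.75: 0.75 = 1/(1 + e^(-k*(x-x0)))
Solving: e^(-k*(x-x0)) = 1/3
x = x0 + ln(3)/k
ln(3) = 1.0986
x = 36 + 1.0986/1.1
= 36 + 0.9987
= 37.00


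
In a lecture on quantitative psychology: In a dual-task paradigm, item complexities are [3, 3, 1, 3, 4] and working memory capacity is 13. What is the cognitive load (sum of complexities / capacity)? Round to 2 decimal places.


Total complexity = 3 + 3 + 1 + 3 + 4 = 14
Load = total / capacity = 14 / 13
= 1.08


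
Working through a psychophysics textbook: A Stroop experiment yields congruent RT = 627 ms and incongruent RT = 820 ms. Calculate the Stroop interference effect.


Stroop effect = RT(incongruent) - RT(congruent)
= 820 - 627
= 193 ms


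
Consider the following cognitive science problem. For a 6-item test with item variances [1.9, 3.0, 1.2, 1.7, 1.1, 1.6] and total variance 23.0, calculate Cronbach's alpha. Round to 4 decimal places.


alpha = (k/(k-1)) * (1 - sum(s_i^2)/s_total^2)
sum(item variances) = 10.5
k/(k-1) = 6/5 = 1.2
1 - 10.5/23.0 = 1 - 0.456522 = 0.543478
alpha = 1.2 * 0.543478
= 0.6522


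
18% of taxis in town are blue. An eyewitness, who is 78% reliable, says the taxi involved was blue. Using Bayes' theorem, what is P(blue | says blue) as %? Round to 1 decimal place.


P(blue | says blue) = P(says blue | blue)*P(blue) / [P(says blue | blue)*P(blue) + P(says blue | not blue)*P(not blue)]
Numerator = 0.78 * 0.18 = 0.1404
False identification = 0.22 * 0.82 = 0.1804
P = 0.1404 / (0.1404 + 0.1804)
= 0.1404 / 0.3208
As percentage = 43.8


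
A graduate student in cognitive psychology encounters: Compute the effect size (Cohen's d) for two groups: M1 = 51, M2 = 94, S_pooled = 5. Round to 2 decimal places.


Cohen's d = (M1 - M2) / S_pooled
= (51 - 94) / 5
= -43 / 5
= -8.60


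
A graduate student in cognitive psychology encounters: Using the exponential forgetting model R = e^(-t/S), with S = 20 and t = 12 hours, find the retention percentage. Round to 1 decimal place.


R = e^(-t/S)
-t/S = -12/20 = -0.6
R = e^(-0.6) = 0.548812
Percentage = 0.548812 * 100
= 54.9


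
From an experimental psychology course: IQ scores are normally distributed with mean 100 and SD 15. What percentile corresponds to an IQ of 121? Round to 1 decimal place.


z = (IQ - mean) / SD
z = (121 - 100) / 15 = 1.4
Percentile = Phi(1.4) * 100
Phi(1.4) = 0.919243
= 91.9


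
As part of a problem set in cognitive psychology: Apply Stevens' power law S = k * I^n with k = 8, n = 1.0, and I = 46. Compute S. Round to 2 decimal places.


S = 8 * 46^1.0
46^1.0 = 46.0
S = 8 * 46.0
= 368.00


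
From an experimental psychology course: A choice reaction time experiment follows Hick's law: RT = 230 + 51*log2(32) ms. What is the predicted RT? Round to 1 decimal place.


RT = 230 + 51 * log2(32)
log2(32) = 5.0
RT = 230 + 51 * 5.0
= 230 + 255.0
= 485.0 ms


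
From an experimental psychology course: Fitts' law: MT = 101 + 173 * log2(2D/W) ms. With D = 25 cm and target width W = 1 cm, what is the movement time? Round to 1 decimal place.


MT = 101 + 173 * log2(2*25/1)
2D/W = 50.0
log2(50.0) = 5.6439
MT = 101 + 173 * 5.6439
= 1077.4 ms


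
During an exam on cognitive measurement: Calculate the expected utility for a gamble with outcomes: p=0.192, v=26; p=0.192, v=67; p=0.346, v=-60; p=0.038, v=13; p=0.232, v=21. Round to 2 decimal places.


EU = sum(p_i * v_i)
0.192 * 26 = 4.992
0.192 * 67 = 12.864
0.346 * -60 = -20.76
0.038 * 13 = 0.494
0.232 * 21 = 4.872
EU = 4.992 + 12.864 + -20.76 + 0.494 + 4.872
= 2.46


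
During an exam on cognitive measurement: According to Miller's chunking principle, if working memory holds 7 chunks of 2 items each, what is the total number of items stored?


Total items = chunks * items_per_chunk
= 7 * 2
= 14


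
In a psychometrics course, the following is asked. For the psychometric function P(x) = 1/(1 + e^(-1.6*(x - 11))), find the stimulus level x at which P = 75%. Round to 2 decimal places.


At P = 0.75: 0.75 = 1/(1 + e^(-k*(x-x0)))
Solving: e^(-k*(x-x0)) = 1/3
x = x0 + ln(3)/k
ln(3) = 1.0986
x = 11 + 1.0986/1.6
= 11 + 0.6866
= 11.69


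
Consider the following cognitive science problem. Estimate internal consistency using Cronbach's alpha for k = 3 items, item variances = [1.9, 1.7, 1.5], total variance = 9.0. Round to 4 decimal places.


alpha = (k/(k-1)) * (1 - sum(s_i^2)/s_total^2)
sum(item variances) = 5.1
k/(k-1) = 3/2 = 1.5
1 - 5.1/9.0 = 1 - 0.566667 = 0.433333
alpha = 1.5 * 0.433333
= 0.6500


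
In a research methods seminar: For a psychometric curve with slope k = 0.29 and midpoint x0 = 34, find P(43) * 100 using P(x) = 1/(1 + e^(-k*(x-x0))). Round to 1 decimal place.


P(x) = 1/(1 + e^(-0.29*(43 - 34)))
Exponent = -0.29 * 9 = -2.61
e^(-2.61) = 0.073535
P = 1/(1 + 0.073535) = 0.931502
Percentage = 93.2


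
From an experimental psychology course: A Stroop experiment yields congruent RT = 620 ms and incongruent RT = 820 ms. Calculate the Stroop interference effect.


Stroop effect = RT(incongruent) - RT(congruent)
= 820 - 620
= 200 ms


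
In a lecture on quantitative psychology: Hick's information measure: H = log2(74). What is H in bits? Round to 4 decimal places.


H = log2(n)
H = log2(74)
= 6.2095


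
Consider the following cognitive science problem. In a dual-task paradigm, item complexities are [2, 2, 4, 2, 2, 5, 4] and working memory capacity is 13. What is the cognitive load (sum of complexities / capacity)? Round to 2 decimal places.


Total complexity = 2 + 2 + 4 + 2 + 2 + 5 + 4 = 21
Load = total / capacity = 21 / 13
= 1.62


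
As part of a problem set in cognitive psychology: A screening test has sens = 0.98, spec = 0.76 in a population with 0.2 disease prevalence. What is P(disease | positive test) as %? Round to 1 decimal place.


PPV = (sens * prev) / (sens * prev + (1-spec) * (1-prev))
Numerator = 0.98 * 0.2 = 0.196
P(positive and no disease) = (1 - spec) * (1 - prev) = (1 - 0.76) * (1 - 0.2) = 0.192
Denominator = 0.196 + 0.192 = 0.388
PPV = 0.196 / 0.388 = 0.505155
As percentage = 50.5


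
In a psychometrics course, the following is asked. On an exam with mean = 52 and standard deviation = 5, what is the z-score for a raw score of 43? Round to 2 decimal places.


z = (X - mu) / sigma
= (43 - 52) / 5
= -9 / 5
= -1.80


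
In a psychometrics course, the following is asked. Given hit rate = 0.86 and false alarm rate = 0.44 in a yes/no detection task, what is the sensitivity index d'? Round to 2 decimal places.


d' = z(HR) - z(FAR)
z(0.86) = 1.0803
z(0.44) = -0.151
d' = 1.0803 - -0.151
= 1.23


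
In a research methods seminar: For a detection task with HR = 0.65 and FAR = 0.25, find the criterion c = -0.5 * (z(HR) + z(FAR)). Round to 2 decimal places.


c = -0.5 * (z(HR) + z(FAR))
z(0.65) = 0.3853
z(0.25) = -0.6745
c = -0.5 * (0.3853 + -0.6745)
= -0.5 * -0.2892
= 0.14


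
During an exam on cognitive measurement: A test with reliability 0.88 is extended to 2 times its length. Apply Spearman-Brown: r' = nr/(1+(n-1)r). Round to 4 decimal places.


r_new = n*r / (1 + (n-1)*r)
Numerator = 2 * 0.88 = 1.76
Denominator = 1 + 1 * 0.88 = 1.88
r_new = 1.76 / 1.88
= 0.9362


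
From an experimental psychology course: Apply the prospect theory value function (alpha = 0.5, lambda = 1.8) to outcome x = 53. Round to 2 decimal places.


Since x = 53 >= 0, use v(x) = x^0.5
53^0.5 = 7.2801
v(53) = 7.28


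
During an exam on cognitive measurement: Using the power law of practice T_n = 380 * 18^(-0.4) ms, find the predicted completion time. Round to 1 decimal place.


T_n = 380 * 18^(-0.4)
18^(-0.4) = 0.314696
T_n = 380 * 0.314696
= 119.6 ms


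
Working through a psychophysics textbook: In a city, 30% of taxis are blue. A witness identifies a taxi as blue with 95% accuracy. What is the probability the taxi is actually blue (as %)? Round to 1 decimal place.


P(blue | says blue) = P(says blue | blue)*P(blue) / [P(says blue | blue)*P(blue) + P(says blue | not blue)*P(not blue)]
Numerator = 0.95 * 0.3 = 0.285
False identification = 0.05 * 0.7 = 0.035
P = 0.285 / (0.285 + 0.035)
= 0.285 / 0.32
As percentage = 89.1


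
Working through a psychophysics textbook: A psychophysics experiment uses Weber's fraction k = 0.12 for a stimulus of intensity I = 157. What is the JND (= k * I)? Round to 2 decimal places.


JND = k * I
JND = 0.12 * 157
= 18.84


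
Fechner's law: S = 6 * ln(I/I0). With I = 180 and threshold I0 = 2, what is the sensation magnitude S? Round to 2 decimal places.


S = 6 * ln(180/2)
I/I0 = 90.0
ln(90.0) = 4.4998
S = 6 * 4.4998
= 27.00


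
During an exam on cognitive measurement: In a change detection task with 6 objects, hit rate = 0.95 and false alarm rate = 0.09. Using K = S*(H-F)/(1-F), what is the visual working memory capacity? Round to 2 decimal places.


K = S * (H - F) / (1 - F)
H - F = 0.86
1 - F = 0.91
K = 6 * 0.86 / 0.91
= 5.67


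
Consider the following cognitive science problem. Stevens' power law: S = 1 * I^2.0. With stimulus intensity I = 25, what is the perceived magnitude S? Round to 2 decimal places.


S = 1 * 25^2.0
25^2.0 = 625.0
S = 1 * 625.0
= 625.00


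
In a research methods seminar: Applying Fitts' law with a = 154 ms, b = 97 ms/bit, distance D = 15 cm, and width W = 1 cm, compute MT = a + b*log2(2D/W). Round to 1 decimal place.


MT = 154 + 97 * log2(2*15/1)
2D/W = 30.0
log2(30.0) = 4.9069
MT = 154 + 97 * 4.9069
= 630.0 ms


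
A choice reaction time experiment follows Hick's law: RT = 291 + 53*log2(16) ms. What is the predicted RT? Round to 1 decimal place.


RT = 291 + 53 * log2(16)
log2(16) = 4.0
RT = 291 + 53 * 4.0
= 291 + 212.0
= 503.0 ms


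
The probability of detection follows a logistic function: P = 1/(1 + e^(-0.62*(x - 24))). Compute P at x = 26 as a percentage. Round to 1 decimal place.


P(x) = 1/(1 + e^(-0.62*(26 - 24)))
Exponent = -0.62 * 2 = -1.24
e^(-1.24) = 0.289384
P = 1/(1 + 0.289384) = 0.775564
Percentage = 77.6


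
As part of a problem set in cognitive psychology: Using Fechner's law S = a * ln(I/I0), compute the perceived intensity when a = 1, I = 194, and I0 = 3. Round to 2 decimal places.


S = 1 * ln(194/3)
I/I0 = 64.666667
ln(64.666667) = 4.1692
S = 1 * 4.1692
= 4.17


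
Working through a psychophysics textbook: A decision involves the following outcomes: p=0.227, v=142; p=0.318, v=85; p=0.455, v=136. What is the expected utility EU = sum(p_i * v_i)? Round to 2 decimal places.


EU = sum(p_i * v_i)
0.227 * 142 = 32.234
0.318 * 85 = 27.03
0.455 * 136 = 61.88
EU = 32.234 + 27.03 + 61.88
= 121.14


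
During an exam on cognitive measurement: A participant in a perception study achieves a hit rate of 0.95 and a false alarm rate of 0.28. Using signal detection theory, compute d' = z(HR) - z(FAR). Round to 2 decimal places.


d' = z(HR) - z(FAR)
z(0.95) = 1.6449
z(0.28) = -0.5828
d' = 1.6449 - -0.5828
= 2.23


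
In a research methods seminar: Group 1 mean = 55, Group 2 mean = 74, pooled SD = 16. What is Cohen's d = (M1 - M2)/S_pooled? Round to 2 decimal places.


Cohen's d = (M1 - M2) / S_pooled
= (55 - 74) / 16
= -19 / 16
= -1.19


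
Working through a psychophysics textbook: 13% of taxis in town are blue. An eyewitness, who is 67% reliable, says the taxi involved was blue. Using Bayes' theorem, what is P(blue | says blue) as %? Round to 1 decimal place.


P(blue | says blue) = P(says blue | blue)*P(blue) / [P(says blue | blue)*P(blue) + P(says blue | not blue)*P(not blue)]
Numerator = 0.67 * 0.13 = 0.0871
False identification = 0.33 * 0.87 = 0.2871
P = 0.0871 / (0.0871 + 0.2871)
= 0.0871 / 0.3742
As percentage = 23.3


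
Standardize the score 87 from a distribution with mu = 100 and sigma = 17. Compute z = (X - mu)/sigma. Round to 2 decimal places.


z = (X - mu) / sigma
= (87 - 100) / 17
= -13 / 17
= -0.76


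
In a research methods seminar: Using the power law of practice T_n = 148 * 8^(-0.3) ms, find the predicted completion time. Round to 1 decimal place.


T_n = 148 * 8^(-0.3)
8^(-0.3) = 0.535887
T_n = 148 * 0.535887
= 79.3 ms


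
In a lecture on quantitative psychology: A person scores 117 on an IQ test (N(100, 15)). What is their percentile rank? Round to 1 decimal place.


z = (IQ - mean) / SD
z = (117 - 100) / 15 = 1.1333
Percentile = Phi(1.1333) * 100
Phi(1.1333) = 0.871456
= 87.1


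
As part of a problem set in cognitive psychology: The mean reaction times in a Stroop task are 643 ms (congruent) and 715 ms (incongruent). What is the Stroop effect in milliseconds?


Stroop effect = RT(incongruent) - RT(congruent)
= 715 - 643
= 72 ms


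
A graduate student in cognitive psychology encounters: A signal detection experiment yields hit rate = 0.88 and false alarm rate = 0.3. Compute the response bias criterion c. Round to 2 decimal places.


c = -0.5 * (z(HR) + z(FAR))
z(0.88) = 1.175
z(0.3) = -0.5244
c = -0.5 * (1.175 + -0.5244)
= -0.5 * 0.6506
= -0.33


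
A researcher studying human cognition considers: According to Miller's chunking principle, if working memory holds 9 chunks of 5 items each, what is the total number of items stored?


Total items = chunks * items_per_chunk
= 9 * 5
= 45


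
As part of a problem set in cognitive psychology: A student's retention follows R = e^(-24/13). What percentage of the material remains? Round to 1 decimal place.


R = e^(-t/S)
-t/S = -24/13 = -1.846154
R = e^(-1.846154) = 0.157843
Percentage = 0.157843 * 100
= 15.8


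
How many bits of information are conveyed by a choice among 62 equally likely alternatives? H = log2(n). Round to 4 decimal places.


H = log2(n)
H = log2(62)
= 5.9542


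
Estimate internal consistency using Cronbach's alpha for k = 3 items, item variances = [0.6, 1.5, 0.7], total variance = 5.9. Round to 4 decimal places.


alpha = (k/(k-1)) * (1 - sum(s_i^2)/s_total^2)
sum(item variances) = 2.8
k/(k-1) = 3/2 = 1.5
1 - 2.8/5.9 = 1 - 0.474576 = 0.525424
alpha = 1.5 * 0.525424
= 0.7881


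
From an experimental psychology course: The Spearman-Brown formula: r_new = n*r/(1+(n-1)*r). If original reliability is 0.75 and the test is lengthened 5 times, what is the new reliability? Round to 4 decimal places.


r_new = n*r / (1 + (n-1)*r)
Numerator = 5 * 0.75 = 3.75
Denominator = 1 + 4 * 0.75 = 4.0
r_new = 3.75 / 4.0
= 0.9375


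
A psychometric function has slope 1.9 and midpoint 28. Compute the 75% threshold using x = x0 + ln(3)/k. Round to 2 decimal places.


At P = 0.75: 0.75 = 1/(1 + e^(-k*(x-x0)))
Solving: e^(-k*(x-x0)) = 1/3
x = x0 + ln(3)/k
ln(3) = 1.0986
x = 28 + 1.0986/1.9
= 28 + 0.5782
= 28.58


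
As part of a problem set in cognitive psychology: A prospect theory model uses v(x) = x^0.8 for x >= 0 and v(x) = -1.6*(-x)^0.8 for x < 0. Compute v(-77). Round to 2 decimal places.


Since x = -77 < 0, use v(x) = -lambda*(-x)^alpha
(-x) = 77
77^0.8 = 32.2993
v(-77) = -1.6 * 32.2993
= -51.68


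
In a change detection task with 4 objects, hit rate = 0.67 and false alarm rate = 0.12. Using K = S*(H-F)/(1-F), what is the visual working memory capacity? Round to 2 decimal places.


K = S * (H - F) / (1 - F)
H - F = 0.55
1 - F = 0.88
K = 4 * 0.55 / 0.88
= 2.50


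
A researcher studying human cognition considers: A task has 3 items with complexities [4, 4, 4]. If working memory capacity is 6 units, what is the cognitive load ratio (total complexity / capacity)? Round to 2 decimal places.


Total complexity = 4 + 4 + 4 = 12
Load = total / capacity = 12 / 6
= 2.00


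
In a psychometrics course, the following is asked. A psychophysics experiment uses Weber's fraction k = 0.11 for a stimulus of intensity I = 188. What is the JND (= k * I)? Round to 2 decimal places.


JND = k * I
JND = 0.11 * 188
= 20.68


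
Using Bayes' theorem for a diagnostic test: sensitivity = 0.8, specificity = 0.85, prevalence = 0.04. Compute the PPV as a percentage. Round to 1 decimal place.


PPV = (sens * prev) / (sens * prev + (1-spec) * (1-prev))
Numerator = 0.8 * 0.04 = 0.032
P(positive and no disease) = (1 - spec) * (1 - prev) = (1 - 0.85) * (1 - 0.04) = 0.144
Denominator = 0.032 + 0.144 = 0.176
PPV = 0.032 / 0.176 = 0.181818
As percentage = 18.2


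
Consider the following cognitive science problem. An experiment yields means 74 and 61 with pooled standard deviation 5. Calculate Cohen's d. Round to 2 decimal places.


Cohen's d = (M1 - M2) / S_pooled
= (74 - 61) / 5
= 13 / 5
= 2.60


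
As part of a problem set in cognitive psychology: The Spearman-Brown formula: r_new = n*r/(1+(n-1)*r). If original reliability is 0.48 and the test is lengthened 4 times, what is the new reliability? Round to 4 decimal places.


r_new = n*r / (1 + (n-1)*r)
Numerator = 4 * 0.48 = 1.92
Denominator = 1 + 3 * 0.48 = 2.44
r_new = 1.92 / 2.44
= 0.7869


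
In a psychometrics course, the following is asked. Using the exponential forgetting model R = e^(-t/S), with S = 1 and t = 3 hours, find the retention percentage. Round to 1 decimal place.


R = e^(-t/S)
-t/S = -3/1 = -3.0
R = e^(-3.0) = 0.049787
Percentage = 0.049787 * 100
= 5.0


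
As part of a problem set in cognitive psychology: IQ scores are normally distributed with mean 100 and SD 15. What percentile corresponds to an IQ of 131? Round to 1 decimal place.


z = (IQ - mean) / SD
z = (131 - 100) / 15 = 2.0667
Percentile = Phi(2.0667) * 100
Phi(2.0667) = 0.980619
= 98.1


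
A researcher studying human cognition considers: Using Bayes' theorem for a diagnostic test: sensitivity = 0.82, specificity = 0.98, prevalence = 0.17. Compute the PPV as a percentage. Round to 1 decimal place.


PPV = (sens * prev) / (sens * prev + (1-spec) * (1-prev))
Numerator = 0.82 * 0.17 = 0.1394
P(positive and no disease) = (1 - spec) * (1 - prev) = (1 - 0.98) * (1 - 0.17) = 0.0166
Denominator = 0.1394 + 0.0166 = 0.156
PPV = 0.1394 / 0.156 = 0.89359
As percentage = 89.4


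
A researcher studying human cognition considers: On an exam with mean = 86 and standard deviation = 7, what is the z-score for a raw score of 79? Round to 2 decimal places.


z = (X - mu) / sigma
= (79 - 86) / 7
= -7 / 7
= -1.00


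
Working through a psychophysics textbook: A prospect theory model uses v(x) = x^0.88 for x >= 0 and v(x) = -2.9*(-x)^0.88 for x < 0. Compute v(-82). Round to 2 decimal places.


Since x = -82 < 0, use v(x) = -lambda*(-x)^alpha
(-x) = 82
82^0.88 = 48.3233
v(-82) = -2.9 * 48.3233
= -140.14


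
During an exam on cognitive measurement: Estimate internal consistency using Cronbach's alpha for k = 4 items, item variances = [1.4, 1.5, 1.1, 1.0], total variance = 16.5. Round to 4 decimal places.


alpha = (k/(k-1)) * (1 - sum(s_i^2)/s_total^2)
sum(item variances) = 5.0
k/(k-1) = 4/3 = 1.333333
1 - 5.0/16.5 = 1 - 0.30303 = 0.69697
alpha = 1.333333 * 0.69697
= 0.9293


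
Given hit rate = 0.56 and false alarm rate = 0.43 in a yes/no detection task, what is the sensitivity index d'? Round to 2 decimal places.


d' = z(HR) - z(FAR)
z(0.56) = 0.151
z(0.43) = -0.1764
d' = 0.151 - -0.1764
= 0.33


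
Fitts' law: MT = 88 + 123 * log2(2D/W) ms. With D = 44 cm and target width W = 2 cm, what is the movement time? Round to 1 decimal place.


MT = 88 + 123 * log2(2*44/2)
2D/W = 44.0
log2(44.0) = 5.4594
MT = 88 + 123 * 5.4594
= 759.5 ms


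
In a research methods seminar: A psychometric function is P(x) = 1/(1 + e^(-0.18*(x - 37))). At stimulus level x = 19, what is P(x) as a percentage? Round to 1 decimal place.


P(x) = 1/(1 + e^(-0.18*(19 - 37)))
Exponent = -0.18 * -18 = 3.24
e^(3.24) = 25.533722
P = 1/(1 + 25.533722) = 0.037688
Percentage = 3.8


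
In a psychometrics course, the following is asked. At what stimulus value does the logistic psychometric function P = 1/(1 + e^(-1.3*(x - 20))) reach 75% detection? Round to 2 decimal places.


At P = 0.75: 0.75 = 1/(1 + e^(-k*(x-x0)))
Solving: e^(-k*(x-x0)) = 1/3
x = x0 + ln(3)/k
ln(3) = 1.0986
x = 20 + 1.0986/1.3
= 20 + 0.8451
= 20.85


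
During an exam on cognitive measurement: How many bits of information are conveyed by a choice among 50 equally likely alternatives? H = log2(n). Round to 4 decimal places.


H = log2(n)
H = log2(50)
= 5.6439


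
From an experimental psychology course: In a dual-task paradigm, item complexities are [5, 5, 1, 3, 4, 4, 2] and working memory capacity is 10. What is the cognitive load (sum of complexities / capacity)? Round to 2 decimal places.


Total complexity = 5 + 5 + 1 + 3 + 4 + 4 + 2 = 24
Load = total / capacity = 24 / 10
= 2.40


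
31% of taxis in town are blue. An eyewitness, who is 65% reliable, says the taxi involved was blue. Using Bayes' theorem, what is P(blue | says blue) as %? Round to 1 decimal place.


P(blue | says blue) = P(says blue | blue)*P(blue) / [P(says blue | blue)*P(blue) + P(says blue | not blue)*P(not blue)]
Numerator = 0.65 * 0.31 = 0.2015
False identification = 0.35 * 0.69 = 0.2415
P = 0.2015 / (0.2015 + 0.2415)
= 0.2015 / 0.443
As percentage = 45.5


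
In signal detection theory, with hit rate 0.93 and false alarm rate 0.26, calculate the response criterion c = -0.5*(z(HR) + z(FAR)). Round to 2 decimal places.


c = -0.5 * (z(HR) + z(FAR))
z(0.93) = 1.4758
z(0.26) = -0.6433
c = -0.5 * (1.4758 + -0.6433)
= -0.5 * 0.8325
= -0.42


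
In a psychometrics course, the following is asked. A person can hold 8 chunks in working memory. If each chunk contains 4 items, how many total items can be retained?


Total items = chunks * items_per_chunk
= 8 * 4
= 32


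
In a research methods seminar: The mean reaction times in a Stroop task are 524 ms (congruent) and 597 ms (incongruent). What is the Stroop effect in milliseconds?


Stroop effect = RT(incongruent) - RT(congruent)
= 597 - 524
= 73 ms


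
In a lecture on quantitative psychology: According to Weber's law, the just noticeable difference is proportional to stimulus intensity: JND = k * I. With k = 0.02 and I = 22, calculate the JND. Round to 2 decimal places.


JND = k * I
JND = 0.02 * 22
= 0.44


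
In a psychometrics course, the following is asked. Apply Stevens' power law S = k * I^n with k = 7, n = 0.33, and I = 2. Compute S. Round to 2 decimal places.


S = 7 * 2^0.33
2^0.33 = 1.257
S = 7 * 1.257
= 8.80


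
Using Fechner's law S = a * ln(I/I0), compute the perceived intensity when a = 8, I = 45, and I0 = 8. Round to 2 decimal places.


S = 8 * ln(45/8)
I/I0 = 5.625
ln(5.625) = 1.7272
S = 8 * 1.7272
= 13.82


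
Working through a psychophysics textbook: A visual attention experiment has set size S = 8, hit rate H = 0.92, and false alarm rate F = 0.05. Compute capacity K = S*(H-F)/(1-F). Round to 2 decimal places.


K = S * (H - F) / (1 - F)
H - F = 0.87
1 - F = 0.95
K = 8 * 0.87 / 0.95
= 7.33


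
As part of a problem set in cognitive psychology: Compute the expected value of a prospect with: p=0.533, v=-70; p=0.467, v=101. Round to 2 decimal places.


EU = sum(p_i * v_i)
0.533 * -70 = -37.31
0.467 * 101 = 47.167
EU = -37.31 + 47.167
= 9.86


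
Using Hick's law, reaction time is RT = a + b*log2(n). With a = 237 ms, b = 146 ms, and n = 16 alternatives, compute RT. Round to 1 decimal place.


RT = 237 + 146 * log2(16)
log2(16) = 4.0
RT = 237 + 146 * 4.0
= 237 + 584.0
= 821.0 ms
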